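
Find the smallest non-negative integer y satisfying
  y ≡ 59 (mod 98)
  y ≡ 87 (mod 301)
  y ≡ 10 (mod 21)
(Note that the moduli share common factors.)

3097

Combine the congruences pairwise.
gcd(98, 301) = 7 and 7 | (87 − 59), so the pair is consistent; merging gives y ≡ 3097 (mod 4214), where 4214 = lcm(98, 301).
gcd(4214, 21) = 7 and 7 | (10 − 3097), so the pair is consistent; merging gives y ≡ 3097 (mod 12642), where 12642 = lcm(4214, 21).
The solution is unique modulo lcm(98, 301, 21) = 12642.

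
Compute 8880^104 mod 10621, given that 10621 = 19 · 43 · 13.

Mod 19: 8880 ≡ 7; by Fermat, exponent reduces to 104 mod 18 = 14; 7^14 ≡ 11 (mod 19).
Mod 43: 8880 ≡ 22; by Fermat, exponent reduces to 104 mod 42 = 20; 22^20 ≡ 41 (mod 43).
Mod 13: 8880 ≡ 1; by Fermat, exponent reduces to 104 mod 12 = 8; 1^8 ≡ 1 (mod 13).
Combine by CRT: x ≡ 11 (mod 19), x ≡ 41 (mod 43), x ≡ 1 (mod 13) ⇒ x ≡ 6319 (mod 10621).

6319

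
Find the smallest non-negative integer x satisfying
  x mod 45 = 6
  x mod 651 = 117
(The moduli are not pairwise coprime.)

9231

gcd(45, 651) = 3 and 3 | (117 − 6), so the pair is consistent; merging gives x ≡ 9231 (mod 9765), where 9765 = lcm(45, 651).
The solution is unique modulo lcm(45, 651) = 9765.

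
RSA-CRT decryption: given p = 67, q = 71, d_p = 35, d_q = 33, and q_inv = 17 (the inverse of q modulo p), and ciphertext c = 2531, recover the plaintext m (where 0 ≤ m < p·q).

m₁ = c^(d_p) mod p: c ≡ 52 (mod 67), and 52^35 mod 67 = 43.
m₂ = c^(d_q) mod q: c ≡ 46 (mod 71), and 46^33 mod 71 = 66.
h = q_inv·(m₁ − m₂) mod p = 17·(43 − 66) mod 67 = 11.
m = m₂ + h·q = 66 + 11·71 = 847.

847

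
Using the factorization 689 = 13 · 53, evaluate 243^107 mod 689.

588

Mod 13: 243 ≡ 9; by Fermat, exponent reduces to 107 mod 12 = 11; 9^11 ≡ 3 (mod 13).
Mod 53: 243 ≡ 31; by Fermat, exponent reduces to 107 mod 52 = 3; 31^3 ≡ 5 (mod 53).
Combine by CRT: x ≡ 3 (mod 13), x ≡ 5 (mod 53) ⇒ x ≡ 588 (mod 689).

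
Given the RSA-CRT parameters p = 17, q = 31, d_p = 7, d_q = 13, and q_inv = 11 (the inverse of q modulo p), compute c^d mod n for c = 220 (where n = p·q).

458

m₁ = c^(d_p) mod p: c ≡ 16 (mod 17), and 16^7 mod 17 = 16.
m₂ = c^(d_q) mod q: c ≡ 3 (mod 31), and 3^13 mod 31 = 24.
h = q_inv·(m₁ − m₂) mod p = 11·(16 − 24) mod 17 = 14.
m = m₂ + h·q = 24 + 14·31 = 458.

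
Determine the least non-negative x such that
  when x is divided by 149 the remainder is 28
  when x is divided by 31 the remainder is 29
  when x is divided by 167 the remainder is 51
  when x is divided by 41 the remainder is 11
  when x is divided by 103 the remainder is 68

The moduli are pairwise coprime; N = 149·31·167·41·103 = 3257508179.
N/149 = 21862471; 21862471 ≡ 148 (mod 149); 148·148 ≡ 1, so inverse 148.
N/31 = 105080909; 105080909 ≡ 23 (mod 31); 23·27 ≡ 1, so inverse 27.
N/167 = 19506037; 19506037 ≡ 103 (mod 167); 103·60 ≡ 1, so inverse 60.
N/41 = 79451419; 79451419 ≡ 20 (mod 41); 20·39 ≡ 1, so inverse 39.
N/103 = 31626293; 31626293 ≡ 40 (mod 103); 40·85 ≡ 1, so inverse 85.
x ≡ 28·21862471·148 + 29·105080909·27 + 51·19506037·60 + 11·79451419·39 + 68·31626293·85 = 449449537082.
449449537082 mod 3257508179 = 3170916559.

3170916559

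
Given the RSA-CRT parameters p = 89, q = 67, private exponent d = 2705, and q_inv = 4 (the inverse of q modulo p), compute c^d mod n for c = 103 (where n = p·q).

3672

d_p = d mod (p−1) = 2705 mod 88 = 65; d_q = d mod (q−1) = 65.
m₁ = c^(d_p) mod p: c ≡ 14 (mod 89), and 14^65 mod 89 = 23.
m₂ = c^(d_q) mod q: c ≡ 36 (mod 67), and 36^65 mod 67 = 54.
h = q_inv·(m₁ − m₂) mod p = 4·(23 − 54) mod 89 = 54.
m = m₂ + h·q = 54 + 54·67 = 3672.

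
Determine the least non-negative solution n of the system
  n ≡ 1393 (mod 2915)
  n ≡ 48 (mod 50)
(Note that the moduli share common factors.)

21798

Combine the congruences pairwise.
gcd(2915, 50) = 5 and 5 | (48 − 1393), so the pair is consistent; merging gives n ≡ 21798 (mod 29150), where 29150 = lcm(2915, 50).
The solution is unique modulo lcm(2915, 50) = 29150.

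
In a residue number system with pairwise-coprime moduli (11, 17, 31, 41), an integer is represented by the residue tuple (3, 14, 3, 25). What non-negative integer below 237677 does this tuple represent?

212446

From x ≡ 3 (mod 11) write x = 3 + 11t. Substituting into x ≡ 14 (mod 17) gives 11t ≡ 11 (mod 17), and since 11⁻¹ ≡ 14 (mod 17), t ≡ 1. Hence x ≡ 3 + 11·1 = 14 (mod 187).
From x ≡ 14 (mod 187) write x = 14 + 187t. Substituting into x ≡ 3 (mod 31) gives 187t ≡ 20 (mod 31), and since 1⁻¹ ≡ 1 (mod 31), t ≡ 20. Hence x ≡ 14 + 187·20 = 3754 (mod 5797).
From x ≡ 3754 (mod 5797) write x = 3754 + 5797t. Substituting into x ≡ 25 (mod 41) gives 5797t ≡ 2 (mod 41), and since 16⁻¹ ≡ 18 (mod 41), t ≡ 36. Hence x ≡ 3754 + 5797·36 = 212446 (mod 237677).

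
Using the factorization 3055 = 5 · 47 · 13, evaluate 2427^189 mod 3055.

2692

Mod 5: 2427 ≡ 2; by Fermat, exponent reduces to 189 mod 4 = 1; 2^1 ≡ 2 (mod 5).
Mod 47: 2427 ≡ 30; by Fermat, exponent reduces to 189 mod 46 = 5; 30^5 ≡ 13 (mod 47).
Mod 13: 2427 ≡ 9; by Fermat, exponent reduces to 189 mod 12 = 9; 9^9 ≡ 1 (mod 13).
Combine by CRT: x ≡ 2 (mod 5), x ≡ 13 (mod 47), x ≡ 1 (mod 13) ⇒ x ≡ 2692 (mod 3055).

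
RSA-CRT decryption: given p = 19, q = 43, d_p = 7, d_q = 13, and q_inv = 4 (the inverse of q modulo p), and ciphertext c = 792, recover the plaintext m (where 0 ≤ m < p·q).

29

m₁ = c^(d_p) mod p: c ≡ 13 (mod 19), and 13^7 mod 19 = 10.
m₂ = c^(d_q) mod q: c ≡ 18 (mod 43), and 18^13 mod 43 = 29.
h = q_inv·(m₁ − m₂) mod p = 4·(10 − 29) mod 19 = 0.
m = m₂ + h·q = 29 + 0·43 = 29.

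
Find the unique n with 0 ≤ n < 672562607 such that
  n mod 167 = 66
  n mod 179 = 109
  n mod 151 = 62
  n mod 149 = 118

106132073

The moduli are pairwise coprime; M = 167·179·151·149 = 672562607.
M/167 = 4027321; 4027321 ≡ 116 (mod 167); 116·36 ≡ 1, so inverse 36.
M/179 = 3757333; 3757333 ≡ 123 (mod 179); 123·163 ≡ 1, so inverse 163.
M/151 = 4454057; 4454057 ≡ 10 (mod 151); 10·136 ≡ 1, so inverse 136.
M/149 = 4513843; 4513843 ≡ 37 (mod 149); 37·145 ≡ 1, so inverse 145.
n ≡ 66·4027321·36 + 109·3757333·163 + 62·4454057·136 + 118·4513843·145 = 191113912461.
191113912461 mod 672562607 = 106132073.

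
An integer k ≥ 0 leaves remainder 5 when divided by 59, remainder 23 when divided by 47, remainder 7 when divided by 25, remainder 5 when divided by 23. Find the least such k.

761282

The moduli are pairwise coprime; N = 59·47·25·23 = 1594475.
N/59 = 27025; 27025 ≡ 3 (mod 59); 3·20 ≡ 1, so inverse 20.
N/47 = 33925; 33925 ≡ 38 (mod 47); 38·26 ≡ 1, so inverse 26.
N/25 = 63779; 63779 ≡ 4 (mod 25); 4·19 ≡ 1, so inverse 19.
N/23 = 69325; 69325 ≡ 3 (mod 23); 3·8 ≡ 1, so inverse 8.
k ≡ 5·27025·20 + 23·33925·26 + 7·63779·19 + 5·69325·8 = 34245257.
34245257 mod 1594475 = 761282.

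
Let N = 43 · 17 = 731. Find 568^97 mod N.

Mod 43: 568 ≡ 9; by Fermat, exponent reduces to 97 mod 42 = 13; 9^13 ≡ 15 (mod 43).
Mod 17: 568 ≡ 7; by Fermat, exponent reduces to 97 mod 16 = 1; 7^1 ≡ 7 (mod 17).
Combine by CRT: x ≡ 15 (mod 43), x ≡ 7 (mod 17) ⇒ x ≡ 58 (mod 731).

58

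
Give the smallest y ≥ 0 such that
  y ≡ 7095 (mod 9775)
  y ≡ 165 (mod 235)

212370

Combine the congruences pairwise.
gcd(9775, 235) = 5 and 5 | (165 − 7095), so the pair is consistent; merging gives y ≡ 212370 (mod 459425), where 459425 = lcm(9775, 235).
The solution is unique modulo lcm(9775, 235) = 459425.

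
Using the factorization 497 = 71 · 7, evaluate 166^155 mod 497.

Mod 71: 166 ≡ 24; by Fermat, exponent reduces to 155 mod 70 = 15; 24^15 ≡ 32 (mod 71).
Mod 7: 166 ≡ 5; by Fermat, exponent reduces to 155 mod 6 = 5; 5^5 ≡ 3 (mod 7).
Combine by CRT: x ≡ 32 (mod 71), x ≡ 3 (mod 7) ⇒ x ≡ 458 (mod 497).

458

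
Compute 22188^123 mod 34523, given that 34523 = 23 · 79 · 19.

Mod 23: 22188 ≡ 16; by Fermat, exponent reduces to 123 mod 22 = 13; 16^13 ≡ 3 (mod 23).
Mod 79: 22188 ≡ 68; by Fermat, exponent reduces to 123 mod 78 = 45; 68^45 ≡ 14 (mod 79).
Mod 19: 22188 ≡ 15; by Fermat, exponent reduces to 123 mod 18 = 15; 15^15 ≡ 8 (mod 19).
Combine by CRT: x ≡ 3 (mod 23), x ≡ 14 (mod 79), x ≡ 8 (mod 19) ⇒ x ≡ 19369 (mod 34523).

19369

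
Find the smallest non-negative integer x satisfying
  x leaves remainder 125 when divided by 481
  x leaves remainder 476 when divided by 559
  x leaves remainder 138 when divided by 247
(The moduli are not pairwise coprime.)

gcd(481, 559) = 13 and 13 | (476 − 125), so the pair is consistent; merging gives x ≡ 8302 (mod 20683), where 20683 = lcm(481, 559).
gcd(20683, 247) = 13 and 13 | (138 − 8302), so the pair is consistent; merging gives x ≡ 91034 (mod 392977), where 392977 = lcm(20683, 247).
The solution is unique modulo lcm(481, 559, 247) = 392977.

91034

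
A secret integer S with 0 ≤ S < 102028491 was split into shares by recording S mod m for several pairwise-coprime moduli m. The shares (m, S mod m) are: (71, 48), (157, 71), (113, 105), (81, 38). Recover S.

79398425

Combine the congruences pairwise.
From S ≡ 48 (mod 71) write S = 48 + 71t. Substituting into S ≡ 71 (mod 157) gives 71t ≡ 23 (mod 157), and since 71⁻¹ ≡ 115 (mod 157), t ≡ 133. Hence S ≡ 48 + 71·133 = 9491 (mod 11147).
From S ≡ 9491 (mod 11147) write S = 9491 + 11147t. Substituting into S ≡ 105 (mod 113) gives 11147t ≡ 106 (mod 113), and since 73⁻¹ ≡ 48 (mod 113), t ≡ 3. Hence S ≡ 9491 + 11147·3 = 42932 (mod 1259611).
From S ≡ 42932 (mod 1259611) write S = 42932 + 1259611t. Substituting into S ≡ 38 (mod 81) gives 1259611t ≡ 36 (mod 81), and since 61⁻¹ ≡ 4 (mod 81), t ≡ 63. Hence S ≡ 42932 + 1259611·63 = 79398425 (mod 102028491).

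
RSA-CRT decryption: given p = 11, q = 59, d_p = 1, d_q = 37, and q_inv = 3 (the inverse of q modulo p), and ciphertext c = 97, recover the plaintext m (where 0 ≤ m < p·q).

m₁ = c^(d_p) mod p: c ≡ 9 (mod 11), and 9^1 mod 11 = 9.
m₂ = c^(d_q) mod q: c ≡ 38 (mod 59), and 38^37 mod 59 = 6.
h = q_inv·(m₁ − m₂) mod p = 3·(9 − 6) mod 11 = 9.
m = m₂ + h·q = 6 + 9·59 = 537.

537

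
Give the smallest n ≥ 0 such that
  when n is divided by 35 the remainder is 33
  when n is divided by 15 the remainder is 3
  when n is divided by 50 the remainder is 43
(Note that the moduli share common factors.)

243

gcd(35, 15) = 5 and 5 | (3 − 33), so the pair is consistent; merging gives n ≡ 33 (mod 105), where 105 = lcm(35, 15).
gcd(105, 50) = 5 and 5 | (43 − 33), so the pair is consistent; merging gives n ≡ 243 (mod 1050), where 1050 = lcm(105, 50).
The solution is unique modulo lcm(35, 15, 50) = 1050.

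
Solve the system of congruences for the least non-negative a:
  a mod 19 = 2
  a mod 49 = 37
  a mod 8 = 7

135

The moduli are pairwise coprime; N = 19·49·8 = 7448.
N/19 = 392; 392 ≡ 12 (mod 19); 12·8 ≡ 1, so inverse 8.
N/49 = 152; 152 ≡ 5 (mod 49); 5·10 ≡ 1, so inverse 10.
N/8 = 931; 931 ≡ 3 (mod 8); 3·3 ≡ 1, so inverse 3.
a ≡ 2·392·8 + 37·152·10 + 7·931·3 = 82063.
82063 mod 7448 = 135.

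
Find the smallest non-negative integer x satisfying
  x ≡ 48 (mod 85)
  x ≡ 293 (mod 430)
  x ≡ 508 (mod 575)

717533

Combine the congruences pairwise.
gcd(85, 430) = 5 and 5 | (293 − 48), so the pair is consistent; merging gives x ≡ 1153 (mod 7310), where 7310 = lcm(85, 430).
gcd(7310, 575) = 5 and 5 | (508 − 1153), so the pair is consistent; merging gives x ≡ 717533 (mod 840650), where 840650 = lcm(7310, 575).
The solution is unique modulo lcm(85, 430, 575) = 840650.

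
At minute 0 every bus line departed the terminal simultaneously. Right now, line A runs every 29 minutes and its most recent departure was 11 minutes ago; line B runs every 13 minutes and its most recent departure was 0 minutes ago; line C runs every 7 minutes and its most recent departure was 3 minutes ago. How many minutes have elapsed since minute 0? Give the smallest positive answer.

2418

The moduli are pairwise coprime; N = 29·13·7 = 2639.
N/29 = 91; 91 ≡ 4 (mod 29); 4·22 ≡ 1, so inverse 22.
N/13 = 203; 203 ≡ 8 (mod 13); 8·5 ≡ 1, so inverse 5.
N/7 = 377; 377 ≡ 6 (mod 7); 6·6 ≡ 1, so inverse 6.
t ≡ 11·91·22 + 0·203·5 + 3·377·6 = 28808.
28808 mod 2639 = 2418.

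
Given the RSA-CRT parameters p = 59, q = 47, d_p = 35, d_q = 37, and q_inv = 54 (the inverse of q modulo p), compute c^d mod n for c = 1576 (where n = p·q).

m₁ = c^(d_p) mod p: c ≡ 42 (mod 59), and 42^35 mod 59 = 39.
m₂ = c^(d_q) mod q: c ≡ 25 (mod 47), and 25^37 mod 47 = 24.
h = q_inv·(m₁ − m₂) mod p = 54·(39 − 24) mod 59 = 43.
m = m₂ + h·q = 24 + 43·47 = 2045.

2045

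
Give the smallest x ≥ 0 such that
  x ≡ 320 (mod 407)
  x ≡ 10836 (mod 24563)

231903

gcd(407, 24563) = 11 and 11 | (10836 − 320), so the pair is consistent; merging gives x ≡ 231903 (mod 908831), where 908831 = lcm(407, 24563).
The solution is unique modulo lcm(407, 24563) = 908831.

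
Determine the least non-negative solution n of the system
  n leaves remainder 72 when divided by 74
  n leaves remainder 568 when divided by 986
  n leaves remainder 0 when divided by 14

77476

gcd(74, 986) = 2 and 2 | (568 − 72), so the pair is consistent; merging gives n ≡ 4512 (mod 36482), where 36482 = lcm(74, 986).
gcd(36482, 14) = 2 and 2 | (0 − 4512), so the pair is consistent; merging gives n ≡ 77476 (mod 255374), where 255374 = lcm(36482, 14).
The solution is unique modulo lcm(74, 986, 14) = 255374.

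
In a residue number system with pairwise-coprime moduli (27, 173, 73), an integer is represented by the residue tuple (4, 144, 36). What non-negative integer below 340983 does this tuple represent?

75226

The moduli are pairwise coprime; N = 27·173·73 = 340983.
N/27 = 12629; 12629 ≡ 20 (mod 27); 20·23 ≡ 1, so inverse 23.
N/173 = 1971; 1971 ≡ 68 (mod 173); 68·28 ≡ 1, so inverse 28.
N/73 = 4671; 4671 ≡ 72 (mod 73); 72·72 ≡ 1, so inverse 72.
x ≡ 4·12629·23 + 144·1971·28 + 36·4671·72 = 21216172.
21216172 mod 340983 = 75226.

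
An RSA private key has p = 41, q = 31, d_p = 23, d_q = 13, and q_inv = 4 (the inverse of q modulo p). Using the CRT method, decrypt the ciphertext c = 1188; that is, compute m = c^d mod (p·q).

40

m₁ = c^(d_p) mod p: c ≡ 40 (mod 41), and 40^23 mod 41 = 40.
m₂ = c^(d_q) mod q: c ≡ 10 (mod 31), and 10^13 mod 31 = 9.
h = q_inv·(m₁ − m₂) mod p = 4·(40 − 9) mod 41 = 1.
m = m₂ + h·q = 9 + 1·31 = 40.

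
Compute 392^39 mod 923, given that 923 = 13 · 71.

Mod 13: 392 ≡ 2; by Fermat, exponent reduces to 39 mod 12 = 3; 2^3 ≡ 8 (mod 13).
Mod 71: 392 ≡ 37; 37^39 ≡ 45 (mod 71).
Combine by CRT: x ≡ 8 (mod 13), x ≡ 45 (mod 71) ⇒ x ≡ 684 (mod 923).

684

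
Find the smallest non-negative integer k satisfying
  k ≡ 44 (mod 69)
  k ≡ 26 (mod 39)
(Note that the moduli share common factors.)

Combine the congruences pairwise.
gcd(69, 39) = 3 and 3 | (26 − 44), so the pair is consistent; merging gives k ≡ 182 (mod 897), where 897 = lcm(69, 39).
The solution is unique modulo lcm(69, 39) = 897.

182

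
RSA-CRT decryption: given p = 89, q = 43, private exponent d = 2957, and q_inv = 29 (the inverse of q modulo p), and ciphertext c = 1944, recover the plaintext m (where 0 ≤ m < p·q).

d_p = d mod (p−1) = 2957 mod 88 = 53; d_q = d mod (q−1) = 17.
m₁ = c^(d_p) mod p: c ≡ 75 (mod 89), and 75^53 mod 89 = 7.
m₂ = c^(d_q) mod q: c ≡ 9 (mod 43), and 9^17 mod 43 = 31.
h = q_inv·(m₁ − m₂) mod p = 29·(7 − 31) mod 89 = 16.
m = m₂ + h·q = 31 + 16·43 = 719.

719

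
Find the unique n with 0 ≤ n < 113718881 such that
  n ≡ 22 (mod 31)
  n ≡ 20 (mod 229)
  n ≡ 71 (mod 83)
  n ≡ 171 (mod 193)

113107242

The moduli are pairwise coprime; M = 31·229·83·193 = 113718881.
M/31 = 3668351; 3668351 ≡ 28 (mod 31); 28·10 ≡ 1, so inverse 10.
M/229 = 496589; 496589 ≡ 117 (mod 229); 117·92 ≡ 1, so inverse 92.
M/83 = 1370107; 1370107 ≡ 26 (mod 83); 26·16 ≡ 1, so inverse 16.
M/193 = 589217; 589217 ≡ 181 (mod 193); 181·16 ≡ 1, so inverse 16.
n ≡ 22·3668351·10 + 20·496589·92 + 71·1370107·16 + 171·589217·16 = 4889300244.
4889300244 mod 113718881 = 113107242.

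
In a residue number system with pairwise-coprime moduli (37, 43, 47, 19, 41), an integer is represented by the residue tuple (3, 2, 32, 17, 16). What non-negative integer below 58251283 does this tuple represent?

From x ≡ 3 (mod 37) write x = 3 + 37t. Substituting into x ≡ 2 (mod 43) gives 37t ≡ 42 (mod 43), and since 37⁻¹ ≡ 7 (mod 43), t ≡ 36. Hence x ≡ 3 + 37·36 = 1335 (mod 1591).
From x ≡ 1335 (mod 1591) write x = 1335 + 1591t. Substituting into x ≡ 32 (mod 47) gives 1591t ≡ 13 (mod 47), and since 40⁻¹ ≡ 20 (mod 47), t ≡ 25. Hence x ≡ 1335 + 1591·25 = 41110 (mod 74777).
From x ≡ 41110 (mod 74777) write x = 41110 + 74777t. Substituting into x ≡ 17 (mod 19) gives 74777t ≡ 4 (mod 19), and since 12⁻¹ ≡ 8 (mod 19), t ≡ 13. Hence x ≡ 41110 + 74777·13 = 1013211 (mod 1420763).
From x ≡ 1013211 (mod 1420763) write x = 1013211 + 1420763t. Substituting into x ≡ 16 (mod 41) gives 1420763t ≡ 38 (mod 41), and since 31⁻¹ ≡ 4 (mod 41), t ≡ 29. Hence x ≡ 1013211 + 1420763·29 = 42215338 (mod 58251283).

42215338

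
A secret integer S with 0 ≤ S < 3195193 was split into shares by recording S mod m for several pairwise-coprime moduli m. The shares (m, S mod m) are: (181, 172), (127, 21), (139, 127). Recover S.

3067579

From S ≡ 172 (mod 181) write S = 172 + 181t. Substituting into S ≡ 21 (mod 127) gives 181t ≡ 103 (mod 127), and since 54⁻¹ ≡ 40 (mod 127), t ≡ 56. Hence S ≡ 172 + 181·56 = 10308 (mod 22987).
From S ≡ 10308 (mod 22987) write S = 10308 + 22987t. Substituting into S ≡ 127 (mod 139) gives 22987t ≡ 105 (mod 139), and since 52⁻¹ ≡ 131 (mod 139), t ≡ 133. Hence S ≡ 10308 + 22987·133 = 3067579 (mod 3195193).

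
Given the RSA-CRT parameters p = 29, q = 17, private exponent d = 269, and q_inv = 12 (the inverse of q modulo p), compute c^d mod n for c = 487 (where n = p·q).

364

d_p = d mod (p−1) = 269 mod 28 = 17; d_q = d mod (q−1) = 13.
m₁ = c^(d_p) mod p: c ≡ 23 (mod 29), and 23^17 mod 29 = 16.
m₂ = c^(d_q) mod q: c ≡ 11 (mod 17), and 11^13 mod 17 = 7.
h = q_inv·(m₁ − m₂) mod p = 12·(16 − 7) mod 29 = 21.
m = m₂ + h·q = 7 + 21·17 = 364.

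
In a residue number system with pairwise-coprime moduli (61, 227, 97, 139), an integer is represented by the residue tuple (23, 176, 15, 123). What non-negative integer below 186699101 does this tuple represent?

10899808

Combine the congruences pairwise.
From x ≡ 23 (mod 61) write x = 23 + 61t. Substituting into x ≡ 176 (mod 227) gives 61t ≡ 153 (mod 227), and since 61⁻¹ ≡ 67 (mod 227), t ≡ 36. Hence x ≡ 23 + 61·36 = 2219 (mod 13847).
From x ≡ 2219 (mod 13847) write x = 2219 + 13847t. Substituting into x ≡ 15 (mod 97) gives 13847t ≡ 27 (mod 97), and since 73⁻¹ ≡ 4 (mod 97), t ≡ 11. Hence x ≡ 2219 + 13847·11 = 154536 (mod 1343159).
From x ≡ 154536 (mod 1343159) write x = 154536 + 1343159t. Substituting into x ≡ 123 (mod 139) gives 1343159t ≡ 16 (mod 139), and since 2⁻¹ ≡ 70 (mod 139), t ≡ 8. Hence x ≡ 154536 + 1343159·8 = 10899808 (mod 186699101).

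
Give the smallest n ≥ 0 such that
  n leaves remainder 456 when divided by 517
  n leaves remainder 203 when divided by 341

gcd(517, 341) = 11 and 11 | (203 − 456), so the pair is consistent; merging gives n ≡ 8728 (mod 16027), where 16027 = lcm(517, 341).
The solution is unique modulo lcm(517, 341) = 16027.

8728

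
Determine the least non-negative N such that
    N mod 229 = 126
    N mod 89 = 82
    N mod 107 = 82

133404

From N ≡ 126 (mod 229) write N = 126 + 229t. Substituting into N ≡ 82 (mod 89) gives 229t ≡ 45 (mod 89), and since 51⁻¹ ≡ 7 (mod 89), t ≡ 48. Hence N ≡ 126 + 229·48 = 11118 (mod 20381).
From N ≡ 11118 (mod 20381) write N = 11118 + 20381t. Substituting into N ≡ 82 (mod 107) gives 20381t ≡ 92 (mod 107), and since 51⁻¹ ≡ 21 (mod 107), t ≡ 6. Hence N ≡ 11118 + 20381·6 = 133404 (mod 2180767).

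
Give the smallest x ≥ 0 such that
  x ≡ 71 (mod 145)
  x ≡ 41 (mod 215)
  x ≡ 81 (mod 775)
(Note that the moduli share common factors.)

602256

gcd(145, 215) = 5 and 5 | (41 − 71), so the pair is consistent; merging gives x ≡ 3696 (mod 6235), where 6235 = lcm(145, 215).
gcd(6235, 775) = 5 and 5 | (81 − 3696), so the pair is consistent; merging gives x ≡ 602256 (mod 966425), where 966425 = lcm(6235, 775).
The solution is unique modulo lcm(145, 215, 775) = 966425.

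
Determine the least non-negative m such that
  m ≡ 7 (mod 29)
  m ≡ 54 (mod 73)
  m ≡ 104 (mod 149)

The moduli are pairwise coprime; N = 29·73·149 = 315433.
N/29 = 10877; 10877 ≡ 2 (mod 29); 2·15 ≡ 1, so inverse 15.
N/73 = 4321; 4321 ≡ 14 (mod 73); 14·47 ≡ 1, so inverse 47.
N/149 = 2117; 2117 ≡ 31 (mod 149); 31·125 ≡ 1, so inverse 125.
m ≡ 7·10877·15 + 54·4321·47 + 104·2117·125 = 39629783.
39629783 mod 315433 = 200658.

200658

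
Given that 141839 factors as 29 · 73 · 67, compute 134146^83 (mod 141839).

Mod 29: 134146 ≡ 21; by Fermat, exponent reduces to 83 mod 28 = 27; 21^27 ≡ 18 (mod 29).
Mod 73: 134146 ≡ 45; by Fermat, exponent reduces to 83 mod 72 = 11; 45^11 ≡ 44 (mod 73).
Mod 67: 134146 ≡ 12; by Fermat, exponent reduces to 83 mod 66 = 17; 12^17 ≡ 51 (mod 67).
Combine by CRT: x ≡ 18 (mod 29), x ≡ 44 (mod 73), x ≡ 51 (mod 67) ⇒ x ≡ 23769 (mod 141839).

23769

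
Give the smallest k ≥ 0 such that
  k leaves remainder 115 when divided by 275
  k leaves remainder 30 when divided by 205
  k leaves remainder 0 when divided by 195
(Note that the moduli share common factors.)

gcd(275, 205) = 5 and 5 | (30 − 115), so the pair is consistent; merging gives k ≡ 8640 (mod 11275), where 11275 = lcm(275, 205).
gcd(11275, 195) = 5 and 5 | (0 − 8640), so the pair is consistent; merging gives k ≡ 279240 (mod 439725), where 439725 = lcm(11275, 195).
The solution is unique modulo lcm(275, 205, 195) = 439725.

279240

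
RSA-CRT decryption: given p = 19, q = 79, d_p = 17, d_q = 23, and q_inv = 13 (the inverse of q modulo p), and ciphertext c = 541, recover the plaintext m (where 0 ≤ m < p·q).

m₁ = c^(d_p) mod p: c ≡ 9 (mod 19), and 9^17 mod 19 = 17.
m₂ = c^(d_q) mod q: c ≡ 67 (mod 79), and 67^23 mod 79 = 8.
h = q_inv·(m₁ − m₂) mod p = 13·(17 − 8) mod 19 = 3.
m = m₂ + h·q = 8 + 3·79 = 245.

245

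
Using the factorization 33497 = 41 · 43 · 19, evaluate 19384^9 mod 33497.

21680

Mod 41: 19384 ≡ 32; 32^9 ≡ 32 (mod 41).
Mod 43: 19384 ≡ 34; 34^9 ≡ 8 (mod 43).
Mod 19: 19384 ≡ 4; 4^9 ≡ 1 (mod 19).
Combine by CRT: x ≡ 32 (mod 41), x ≡ 8 (mod 43), x ≡ 1 (mod 19) ⇒ x ≡ 21680 (mod 33497).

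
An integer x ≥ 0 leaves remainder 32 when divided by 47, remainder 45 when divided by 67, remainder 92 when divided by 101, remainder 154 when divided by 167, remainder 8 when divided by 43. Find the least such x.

1955761870

The moduli are pairwise coprime; N = 47·67·101·167·43 = 2283909869.
N/47 = 48593827; 48593827 ≡ 10 (mod 47); 10·33 ≡ 1, so inverse 33.
N/67 = 34088207; 34088207 ≡ 14 (mod 67); 14·24 ≡ 1, so inverse 24.
N/101 = 22612969; 22612969 ≡ 79 (mod 101); 79·78 ≡ 1, so inverse 78.
N/167 = 13676107; 13676107 ≡ 143 (mod 167); 143·160 ≡ 1, so inverse 160.
N/43 = 53114183; 53114183 ≡ 24 (mod 43); 24·9 ≡ 1, so inverse 9.
x ≡ 32·48593827·33 + 45·34088207·24 + 92·22612969·78 + 154·13676107·160 + 8·53114183·9 = 591204508072.
591204508072 mod 2283909869 = 1955761870.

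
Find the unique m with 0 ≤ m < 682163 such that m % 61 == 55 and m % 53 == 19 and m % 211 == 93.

From m ≡ 55 (mod 61) write m = 55 + 61t. Substituting into m ≡ 19 (mod 53) gives 61t ≡ 17 (mod 53), and since 8⁻¹ ≡ 20 (mod 53), t ≡ 22. Hence m ≡ 55 + 61·22 = 1397 (mod 3233).
From m ≡ 1397 (mod 3233) write m = 1397 + 3233t. Substituting into m ≡ 93 (mod 211) gives 3233t ≡ 173 (mod 211), and since 68⁻¹ ≡ 90 (mod 211), t ≡ 167. Hence m ≡ 1397 + 3233·167 = 541308 (mod 682163).

541308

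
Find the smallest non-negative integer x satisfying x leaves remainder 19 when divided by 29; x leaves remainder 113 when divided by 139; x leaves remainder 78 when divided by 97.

From x ≡ 19 (mod 29) write x = 19 + 29t. Substituting into x ≡ 113 (mod 139) gives 29t ≡ 94 (mod 139), and since 29⁻¹ ≡ 24 (mod 139), t ≡ 32. Hence x ≡ 19 + 29·32 = 947 (mod 4031).
From x ≡ 947 (mod 4031) write x = 947 + 4031t. Substituting into x ≡ 78 (mod 97) gives 4031t ≡ 4 (mod 97), and since 54⁻¹ ≡ 9 (mod 97), t ≡ 36. Hence x ≡ 947 + 4031·36 = 146063 (mod 391007).

146063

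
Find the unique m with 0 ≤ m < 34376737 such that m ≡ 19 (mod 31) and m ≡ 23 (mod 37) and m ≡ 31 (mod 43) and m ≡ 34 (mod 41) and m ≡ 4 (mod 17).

From m ≡ 19 (mod 31) write m = 19 + 31t. Substituting into m ≡ 23 (mod 37) gives 31t ≡ 4 (mod 37), and since 31⁻¹ ≡ 6 (mod 37), t ≡ 24. Hence m ≡ 19 + 31·24 = 763 (mod 1147).
From m ≡ 763 (mod 1147) write m = 763 + 1147t. Substituting into m ≡ 31 (mod 43) gives 1147t ≡ 42 (mod 43), and since 29⁻¹ ≡ 3 (mod 43), t ≡ 40. Hence m ≡ 763 + 1147·40 = 46643 (mod 49321).
From m ≡ 46643 (mod 49321) write m = 46643 + 49321t. Substituting into m ≡ 34 (mod 41) gives 49321t ≡ 8 (mod 41), and since 39⁻¹ ≡ 20 (mod 41), t ≡ 37. Hence m ≡ 46643 + 49321·37 = 1871520 (mod 2022161).
From m ≡ 1871520 (mod 2022161) write m = 1871520 + 2022161t. Substituting into m ≡ 4 (mod 17) gives 2022161t ≡ 14 (mod 17), and since 11⁻¹ ≡ 14 (mod 17), t ≡ 9. Hence m ≡ 1871520 + 2022161·9 = 20070969 (mod 34376737).

20070969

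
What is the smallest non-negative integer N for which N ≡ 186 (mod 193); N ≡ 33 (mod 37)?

From N ≡ 186 (mod 193) write N = 186 + 193t. Substituting into N ≡ 33 (mod 37) gives 193t ≡ 32 (mod 37), and since 8⁻¹ ≡ 14 (mod 37), t ≡ 4. Hence N ≡ 186 + 193·4 = 958 (mod 7141).

958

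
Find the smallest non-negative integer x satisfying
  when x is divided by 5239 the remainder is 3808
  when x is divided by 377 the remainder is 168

87632

gcd(5239, 377) = 13 and 13 | (168 − 3808), so the pair is consistent; merging gives x ≡ 87632 (mod 151931), where 151931 = lcm(5239, 377).
The solution is unique modulo lcm(5239, 377) = 151931.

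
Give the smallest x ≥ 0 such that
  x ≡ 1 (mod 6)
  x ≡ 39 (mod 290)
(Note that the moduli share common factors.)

619

Combine the congruences pairwise.
gcd(6, 290) = 2 and 2 | (39 − 1), so the pair is consistent; merging gives x ≡ 619 (mod 870), where 870 = lcm(6, 290).
The solution is unique modulo lcm(6, 290) = 870.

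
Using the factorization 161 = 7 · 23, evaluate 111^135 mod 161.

Mod 7: 111 ≡ 6; by Fermat, exponent reduces to 135 mod 6 = 3; 6^3 ≡ 6 (mod 7).
Mod 23: 111 ≡ 19; by Fermat, exponent reduces to 135 mod 22 = 3; 19^3 ≡ 5 (mod 23).
Combine by CRT: x ≡ 6 (mod 7), x ≡ 5 (mod 23) ⇒ x ≡ 97 (mod 161).

97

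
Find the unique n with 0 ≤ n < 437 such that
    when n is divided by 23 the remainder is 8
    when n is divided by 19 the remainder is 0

From n ≡ 8 (mod 23) write n = 8 + 23t. Substituting into n ≡ 0 (mod 19) gives 23t ≡ 11 (mod 19), and since 4⁻¹ ≡ 5 (mod 19), t ≡ 17. Hence n ≡ 8 + 23·17 = 399 (mod 437).

399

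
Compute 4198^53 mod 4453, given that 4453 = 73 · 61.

294

Mod 73: 4198 ≡ 37; 37^53 ≡ 2 (mod 73).
Mod 61: 4198 ≡ 50; 50^53 ≡ 50 (mod 61).
Combine by CRT: x ≡ 2 (mod 73), x ≡ 50 (mod 61) ⇒ x ≡ 294 (mod 4453).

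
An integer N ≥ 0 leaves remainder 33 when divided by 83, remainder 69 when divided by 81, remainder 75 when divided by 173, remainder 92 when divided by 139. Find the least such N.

59143758

The moduli are pairwise coprime; M = 83·81·173·139 = 161667981.
M/83 = 1947807; 1947807 ≡ 46 (mod 83); 46·74 ≡ 1, so inverse 74.
M/81 = 1995901; 1995901 ≡ 61 (mod 81); 61·4 ≡ 1, so inverse 4.
M/173 = 934497; 934497 ≡ 124 (mod 173); 124·60 ≡ 1, so inverse 60.
M/139 = 1163079; 1163079 ≡ 66 (mod 139); 66·99 ≡ 1, so inverse 99.
N ≡ 33·1947807·74 + 69·1995901·4 + 75·934497·60 + 92·1163079·99 = 20105973402.
20105973402 mod 161667981 = 59143758.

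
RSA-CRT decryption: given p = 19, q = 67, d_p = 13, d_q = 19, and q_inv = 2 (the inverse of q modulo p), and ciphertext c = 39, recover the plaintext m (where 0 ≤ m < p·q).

m₁ = c^(d_p) mod p: c ≡ 1 (mod 19), and 1^13 mod 19 = 1.
m₂ = c^(d_q) mod q: c ≡ 39 (mod 67), and 39^19 mod 67 = 49.
h = q_inv·(m₁ − m₂) mod p = 2·(1 − 49) mod 19 = 18.
m = m₂ + h·q = 49 + 18·67 = 1255.

1255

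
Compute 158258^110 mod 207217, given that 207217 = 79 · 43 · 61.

89120

Mod 79: 158258 ≡ 21; by Fermat, exponent reduces to 110 mod 78 = 32; 21^32 ≡ 8 (mod 79).
Mod 43: 158258 ≡ 18; by Fermat, exponent reduces to 110 mod 42 = 26; 18^26 ≡ 24 (mod 43).
Mod 61: 158258 ≡ 24; by Fermat, exponent reduces to 110 mod 60 = 50; 24^50 ≡ 60 (mod 61).
Combine by CRT: x ≡ 8 (mod 79), x ≡ 24 (mod 43), x ≡ 60 (mod 61) ⇒ x ≡ 89120 (mod 207217).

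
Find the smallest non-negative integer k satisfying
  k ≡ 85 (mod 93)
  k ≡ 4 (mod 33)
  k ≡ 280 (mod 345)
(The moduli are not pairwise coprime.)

Combine the congruences pairwise.
gcd(93, 33) = 3 and 3 | (4 − 85), so the pair is consistent; merging gives k ≡ 829 (mod 1023), where 1023 = lcm(93, 33).
gcd(1023, 345) = 3 and 3 | (280 − 829), so the pair is consistent; merging gives k ≡ 18220 (mod 117645), where 117645 = lcm(1023, 345).
The solution is unique modulo lcm(93, 33, 345) = 117645.

18220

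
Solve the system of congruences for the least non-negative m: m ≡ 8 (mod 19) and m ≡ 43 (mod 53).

255

From m ≡ 8 (mod 19) write m = 8 + 19t. Substituting into m ≡ 43 (mod 53) gives 19t ≡ 35 (mod 53), and since 19⁻¹ ≡ 14 (mod 53), t ≡ 13. Hence m ≡ 8 + 19·13 = 255 (mod 1007).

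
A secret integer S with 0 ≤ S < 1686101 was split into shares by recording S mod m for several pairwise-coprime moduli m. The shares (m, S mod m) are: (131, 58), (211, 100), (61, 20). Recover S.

933564

The moduli are pairwise coprime; N = 131·211·61 = 1686101.
N/131 = 12871; 12871 ≡ 33 (mod 131); 33·4 ≡ 1, so inverse 4.
N/211 = 7991; 7991 ≡ 184 (mod 211); 184·125 ≡ 1, so inverse 125.
N/61 = 27641; 27641 ≡ 8 (mod 61); 8·23 ≡ 1, so inverse 23.
S ≡ 58·12871·4 + 100·7991·125 + 20·27641·23 = 115588432.
115588432 mod 1686101 = 933564.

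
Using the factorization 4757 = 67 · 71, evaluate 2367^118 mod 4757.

643

Mod 67: 2367 ≡ 22; by Fermat, exponent reduces to 118 mod 66 = 52; 22^52 ≡ 40 (mod 67).
Mod 71: 2367 ≡ 24; by Fermat, exponent reduces to 118 mod 70 = 48; 24^48 ≡ 4 (mod 71).
Combine by CRT: x ≡ 40 (mod 67), x ≡ 4 (mod 71) ⇒ x ≡ 643 (mod 4757).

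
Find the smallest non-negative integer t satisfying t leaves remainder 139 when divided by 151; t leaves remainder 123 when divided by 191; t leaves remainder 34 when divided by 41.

536642

The moduli are pairwise coprime; N = 151·191·41 = 1182481.
N/151 = 7831; 7831 ≡ 130 (mod 151); 130·115 ≡ 1, so inverse 115.
N/191 = 6191; 6191 ≡ 79 (mod 191); 79·162 ≡ 1, so inverse 162.
N/41 = 28841; 28841 ≡ 18 (mod 41); 18·16 ≡ 1, so inverse 16.
t ≡ 139·7831·115 + 123·6191·162 + 34·28841·16 = 264229905.
264229905 mod 1182481 = 536642.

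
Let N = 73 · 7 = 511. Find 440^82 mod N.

148

Mod 73: 440 ≡ 2; by Fermat, exponent reduces to 82 mod 72 = 10; 2^10 ≡ 2 (mod 73).
Mod 7: 440 ≡ 6; by Fermat, exponent reduces to 82 mod 6 = 4; 6^4 ≡ 1 (mod 7).
Combine by CRT: x ≡ 2 (mod 73), x ≡ 1 (mod 7) ⇒ x ≡ 148 (mod 511).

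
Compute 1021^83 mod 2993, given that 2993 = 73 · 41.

510

Mod 73: 1021 ≡ 72; by Fermat, exponent reduces to 83 mod 72 = 11; 72^11 ≡ 72 (mod 73).
Mod 41: 1021 ≡ 37; by Fermat, exponent reduces to 83 mod 40 = 3; 37^3 ≡ 18 (mod 41).
Combine by CRT: x ≡ 72 (mod 73), x ≡ 18 (mod 41) ⇒ x ≡ 510 (mod 2993).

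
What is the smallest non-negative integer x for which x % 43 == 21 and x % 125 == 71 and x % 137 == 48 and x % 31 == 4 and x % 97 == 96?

The moduli are pairwise coprime; N = 43·125·137·31·97 = 2214279625.
N/43 = 51494875; 51494875 ≡ 10 (mod 43); 10·13 ≡ 1, so inverse 13.
N/125 = 17714237; 17714237 ≡ 112 (mod 125); 112·48 ≡ 1, so inverse 48.
N/137 = 16162625; 16162625 ≡ 50 (mod 137); 50·74 ≡ 1, so inverse 74.
N/31 = 71428375; 71428375 ≡ 4 (mod 31); 4·8 ≡ 1, so inverse 8.
N/97 = 22827625; 22827625 ≡ 33 (mod 97); 33·50 ≡ 1, so inverse 50.
x ≡ 21·51494875·13 + 71·17714237·48 + 48·16162625·74 + 4·71428375·8 + 96·22827625·50 = 243696172571.
243696172571 mod 2214279625 = 125413821.

125413821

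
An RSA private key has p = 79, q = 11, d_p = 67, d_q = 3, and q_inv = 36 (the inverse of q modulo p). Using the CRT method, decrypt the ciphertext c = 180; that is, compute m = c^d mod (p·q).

m₁ = c^(d_p) mod p: c ≡ 22 (mod 79), and 22^67 mod 79 = 10.
m₂ = c^(d_q) mod q: c ≡ 4 (mod 11), and 4^3 mod 11 = 9.
h = q_inv·(m₁ − m₂) mod p = 36·(10 − 9) mod 79 = 36.
m = m₂ + h·q = 9 + 36·11 = 405.

405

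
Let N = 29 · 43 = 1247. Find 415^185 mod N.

1164

Mod 29: 415 ≡ 9; by Fermat, exponent reduces to 185 mod 28 = 17; 9^17 ≡ 4 (mod 29).
Mod 43: 415 ≡ 28; by Fermat, exponent reduces to 185 mod 42 = 17; 28^17 ≡ 3 (mod 43).
Combine by CRT: x ≡ 4 (mod 29), x ≡ 3 (mod 43) ⇒ x ≡ 1164 (mod 1247).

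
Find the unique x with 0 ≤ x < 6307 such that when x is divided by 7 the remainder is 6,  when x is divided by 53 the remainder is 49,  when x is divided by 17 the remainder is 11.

The moduli are pairwise coprime; N = 7·53·17 = 6307.
N/7 = 901; 901 ≡ 5 (mod 7); 5·3 ≡ 1, so inverse 3.
N/53 = 119; 119 ≡ 13 (mod 53); 13·49 ≡ 1, so inverse 49.
N/17 = 371; 371 ≡ 14 (mod 17); 14·11 ≡ 1, so inverse 11.
x ≡ 6·901·3 + 49·119·49 + 11·371·11 = 346828.
346828 mod 6307 = 6250.

6250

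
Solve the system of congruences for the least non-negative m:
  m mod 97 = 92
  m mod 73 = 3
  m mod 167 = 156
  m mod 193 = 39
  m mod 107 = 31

2501658319

The moduli are pairwise coprime; N = 97·73·167·193·107 = 24420365077.
N/97 = 251756341; 251756341 ≡ 19 (mod 97); 19·46 ≡ 1, so inverse 46.
N/73 = 334525549; 334525549 ≡ 56 (mod 73); 56·30 ≡ 1, so inverse 30.
N/167 = 146229731; 146229731 ≡ 22 (mod 167); 22·38 ≡ 1, so inverse 38.
N/193 = 126530389; 126530389 ≡ 168 (mod 193); 168·54 ≡ 1, so inverse 54.
N/107 = 228227711; 228227711 ≡ 28 (mod 107); 28·65 ≡ 1, so inverse 65.
m ≡ 92·251756341·46 + 3·334525549·30 + 156·146229731·38 + 39·126530389·54 + 31·228227711·65 = 2688741816789.
2688741816789 mod 24420365077 = 2501658319.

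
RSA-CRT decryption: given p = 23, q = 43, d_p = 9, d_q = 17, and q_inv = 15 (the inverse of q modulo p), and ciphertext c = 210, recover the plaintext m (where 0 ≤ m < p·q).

961

m₁ = c^(d_p) mod p: c ≡ 3 (mod 23), and 3^9 mod 23 = 18.
m₂ = c^(d_q) mod q: c ≡ 38 (mod 43), and 38^17 mod 43 = 15.
h = q_inv·(m₁ − m₂) mod p = 15·(18 − 15) mod 23 = 22.
m = m₂ + h·q = 15 + 22·43 = 961.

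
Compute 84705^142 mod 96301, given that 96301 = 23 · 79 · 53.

Mod 23: 84705 ≡ 19; by Fermat, exponent reduces to 142 mod 22 = 10; 19^10 ≡ 6 (mod 23).
Mod 79: 84705 ≡ 17; by Fermat, exponent reduces to 142 mod 78 = 64; 17^64 ≡ 65 (mod 79).
Mod 53: 84705 ≡ 11; by Fermat, exponent reduces to 142 mod 52 = 38; 11^38 ≡ 24 (mod 53).
Combine by CRT: x ≡ 6 (mod 23), x ≡ 65 (mod 79), x ≡ 24 (mod 53) ⇒ x ≡ 81909 (mod 96301).

81909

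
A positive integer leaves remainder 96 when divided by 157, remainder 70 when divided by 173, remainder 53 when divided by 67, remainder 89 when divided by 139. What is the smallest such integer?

Combine the congruences pairwise.
From n ≡ 96 (mod 157) write n = 96 + 157t. Substituting into n ≡ 70 (mod 173) gives 157t ≡ 147 (mod 173), and since 157⁻¹ ≡ 54 (mod 173), t ≡ 153. Hence n ≡ 96 + 157·153 = 24117 (mod 27161).
From n ≡ 24117 (mod 27161) write n = 24117 + 27161t. Substituting into n ≡ 53 (mod 67) gives 27161t ≡ 56 (mod 67), and since 26⁻¹ ≡ 49 (mod 67), t ≡ 64. Hence n ≡ 24117 + 27161·64 = 1762421 (mod 1819787).
From n ≡ 1762421 (mod 1819787) write n = 1762421 + 1819787t. Substituting into n ≡ 89 (mod 139) gives 1819787t ≡ 49 (mod 139), and since 138⁻¹ ≡ 138 (mod 139), t ≡ 90. Hence n ≡ 1762421 + 1819787·90 = 165543251 (mod 252950393).

165543251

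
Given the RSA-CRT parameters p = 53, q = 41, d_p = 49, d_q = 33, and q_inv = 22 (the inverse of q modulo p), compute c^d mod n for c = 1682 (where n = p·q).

m₁ = c^(d_p) mod p: c ≡ 39 (mod 53), and 39^49 mod 53 = 31.
m₂ = c^(d_q) mod q: c ≡ 1 (mod 41), and 1^33 mod 41 = 1.
h = q_inv·(m₁ − m₂) mod p = 22·(31 − 1) mod 53 = 24.
m = m₂ + h·q = 1 + 24·41 = 985.

985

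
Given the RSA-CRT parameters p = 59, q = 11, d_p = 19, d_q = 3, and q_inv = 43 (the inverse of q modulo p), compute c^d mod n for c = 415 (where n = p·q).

m₁ = c^(d_p) mod p: c ≡ 2 (mod 59), and 2^19 mod 59 = 14.
m₂ = c^(d_q) mod q: c ≡ 8 (mod 11), and 8^3 mod 11 = 6.
h = q_inv·(m₁ − m₂) mod p = 43·(14 − 6) mod 59 = 49.
m = m₂ + h·q = 6 + 49·11 = 545.

545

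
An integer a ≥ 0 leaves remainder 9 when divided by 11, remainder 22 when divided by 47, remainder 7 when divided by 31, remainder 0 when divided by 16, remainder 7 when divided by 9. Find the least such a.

The moduli are pairwise coprime; N = 11·47·31·16·9 = 2307888.
N/11 = 209808; 209808 ≡ 5 (mod 11); 5·9 ≡ 1, so inverse 9.
N/47 = 49104; 49104 ≡ 36 (mod 47); 36·17 ≡ 1, so inverse 17.
N/31 = 74448; 74448 ≡ 17 (mod 31); 17·11 ≡ 1, so inverse 11.
N/16 = 144243; 144243 ≡ 3 (mod 16); 3·11 ≡ 1, so inverse 11.
N/9 = 256432; 256432 ≡ 4 (mod 9); 4·7 ≡ 1, so inverse 7.
a ≡ 9·209808·9 + 22·49104·17 + 7·74448·11 + 0·144243·11 + 7·256432·7 = 53657008.
53657008 mod 2307888 = 575584.

575584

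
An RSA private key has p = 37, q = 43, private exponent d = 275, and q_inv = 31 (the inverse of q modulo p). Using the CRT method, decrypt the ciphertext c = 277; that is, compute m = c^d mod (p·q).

d_p = d mod (p−1) = 275 mod 36 = 23; d_q = d mod (q−1) = 23.
m₁ = c^(d_p) mod p: c ≡ 18 (mod 37), and 18^23 mod 37 = 22.
m₂ = c^(d_q) mod q: c ≡ 19 (mod 43), and 19^23 mod 43 = 26.
h = q_inv·(m₁ − m₂) mod p = 31·(22 − 26) mod 37 = 24.
m = m₂ + h·q = 26 + 24·43 = 1058.

1058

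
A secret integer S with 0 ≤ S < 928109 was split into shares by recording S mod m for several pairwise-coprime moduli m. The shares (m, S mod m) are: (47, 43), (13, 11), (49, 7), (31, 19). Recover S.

397005

From S ≡ 43 (mod 47) write S = 43 + 47t. Substituting into S ≡ 11 (mod 13) gives 47t ≡ 7 (mod 13), and since 8⁻¹ ≡ 5 (mod 13), t ≡ 9. Hence S ≡ 43 + 47·9 = 466 (mod 611).
From S ≡ 466 (mod 611) write S = 466 + 611t. Substituting into S ≡ 7 (mod 49) gives 611t ≡ 31 (mod 49), and since 23⁻¹ ≡ 32 (mod 49), t ≡ 12. Hence S ≡ 466 + 611·12 = 7798 (mod 29939).
From S ≡ 7798 (mod 29939) write S = 7798 + 29939t. Substituting into S ≡ 19 (mod 31) gives 29939t ≡ 2 (mod 31), and since 24⁻¹ ≡ 22 (mod 31), t ≡ 13. Hence S ≡ 7798 + 29939·13 = 397005 (mod 928109).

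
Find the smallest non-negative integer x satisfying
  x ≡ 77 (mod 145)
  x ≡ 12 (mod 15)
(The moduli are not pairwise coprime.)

gcd(145, 15) = 5 and 5 | (12 − 77), so the pair is consistent; merging gives x ≡ 222 (mod 435), where 435 = lcm(145, 15).
The solution is unique modulo lcm(145, 15) = 435.

222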